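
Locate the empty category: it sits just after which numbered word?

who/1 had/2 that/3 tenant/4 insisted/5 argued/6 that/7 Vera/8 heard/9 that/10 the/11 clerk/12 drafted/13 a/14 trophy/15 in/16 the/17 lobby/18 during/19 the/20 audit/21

The displaced element is "who" (word 1).
It is linked across 1 clause boundary (Ø).
It functions as the subject of "argued", so the gap sits immediately after word 5 ("insisted").
Base order: That tenant had insisted that who argued that Vera heard that the clerk drafted a trophy in the lobby during the audit.

5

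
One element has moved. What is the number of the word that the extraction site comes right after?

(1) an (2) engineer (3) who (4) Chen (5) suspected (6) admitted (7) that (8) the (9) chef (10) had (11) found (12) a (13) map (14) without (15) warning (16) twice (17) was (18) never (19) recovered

5

The displaced element is "an engineer" (word 2).
It is linked across 1 clause boundary (Ø).
It functions as the subject of "admitted", so the gap sits immediately after word 5 ("suspected").
Base order: Chen suspected an engineer admitted that the chef had found a map without warning twice.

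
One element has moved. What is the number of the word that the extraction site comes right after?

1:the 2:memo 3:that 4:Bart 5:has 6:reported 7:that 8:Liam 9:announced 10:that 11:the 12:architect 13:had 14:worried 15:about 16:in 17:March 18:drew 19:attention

The displaced element is "the memo" (word 2).
It is linked across 2 clause boundaries (that → that).
It functions as the object of the preposition "about" of "worried", so the gap sits immediately after word 15 ("about").
Base order: Bart has reported that Liam announced that the architect had worried about the memo in March.

15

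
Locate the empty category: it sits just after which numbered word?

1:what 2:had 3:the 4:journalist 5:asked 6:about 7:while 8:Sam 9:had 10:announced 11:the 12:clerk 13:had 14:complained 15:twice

The displaced element is "what" (word 1).
It functions as the object of the preposition "about" of "asked", so the gap sits immediately after word 6 ("about").
Base order: The journalist had asked about what while Sam had announced the clerk had complained twice.

6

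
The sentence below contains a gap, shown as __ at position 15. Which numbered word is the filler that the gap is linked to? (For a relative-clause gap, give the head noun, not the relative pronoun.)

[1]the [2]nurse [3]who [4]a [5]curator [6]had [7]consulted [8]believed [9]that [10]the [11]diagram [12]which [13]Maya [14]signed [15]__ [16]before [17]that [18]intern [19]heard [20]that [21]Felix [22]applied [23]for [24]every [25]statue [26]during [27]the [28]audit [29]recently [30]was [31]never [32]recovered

11

The gap at 15 is the object of "signed", inside a relative clause.
The relative pronoun is "which" (word 12); it is bound by the head noun immediately before it.
Its filler is the head noun "diagram", at word 11.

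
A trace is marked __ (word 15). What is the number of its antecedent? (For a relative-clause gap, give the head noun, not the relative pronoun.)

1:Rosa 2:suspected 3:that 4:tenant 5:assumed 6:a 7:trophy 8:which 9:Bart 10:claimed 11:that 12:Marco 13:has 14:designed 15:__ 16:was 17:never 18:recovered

7

The gap at 15 is the object of "designed", inside a relative clause.
The relative pronoun is "which" (word 8); it is bound by the head noun immediately before it.
Its filler is the head noun "trophy", at word 7.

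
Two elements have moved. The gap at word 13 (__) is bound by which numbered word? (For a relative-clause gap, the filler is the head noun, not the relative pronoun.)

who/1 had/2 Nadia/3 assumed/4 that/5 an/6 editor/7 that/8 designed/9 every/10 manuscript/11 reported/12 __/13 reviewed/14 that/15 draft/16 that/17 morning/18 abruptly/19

1

The marked gap is the subject of "reviewed".
Its filler is the fronted wh-phrase "who", at word 1.
(The other dependency links word 7 to a gap after word 8.)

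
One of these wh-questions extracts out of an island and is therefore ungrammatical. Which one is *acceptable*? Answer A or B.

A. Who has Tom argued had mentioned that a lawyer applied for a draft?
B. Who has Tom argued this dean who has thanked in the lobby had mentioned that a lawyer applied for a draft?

A

In B, the wh-phrase is extracted from inside a complex-NP island (relative clause) (introduced by "who"), which blocks movement.
In A, the extraction path crosses only that-complement boundaries, which are transparent.
So A is grammatical.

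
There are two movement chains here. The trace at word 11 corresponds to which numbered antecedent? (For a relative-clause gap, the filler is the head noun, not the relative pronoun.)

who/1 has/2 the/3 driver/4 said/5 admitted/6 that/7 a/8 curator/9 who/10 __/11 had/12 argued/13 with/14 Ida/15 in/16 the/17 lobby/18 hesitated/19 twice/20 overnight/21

9

The marked gap is inside the relative clause, the subject of "argued".
Its filler is the head noun "curator" (via "who"), at word 9.
(The other dependency links word 1 to a gap after word 5.)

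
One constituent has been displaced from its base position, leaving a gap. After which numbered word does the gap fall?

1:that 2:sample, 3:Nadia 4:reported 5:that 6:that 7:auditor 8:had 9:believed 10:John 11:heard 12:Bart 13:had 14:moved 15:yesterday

14

The displaced element is "that sample" (word 2).
It is linked across 3 clause boundaries (that → Ø → Ø).
It functions as the direct object of "moved", so the gap sits immediately after word 14 ("moved").
Base order: Nadia reported that that auditor had believed John heard Bart had moved that sample yesterday.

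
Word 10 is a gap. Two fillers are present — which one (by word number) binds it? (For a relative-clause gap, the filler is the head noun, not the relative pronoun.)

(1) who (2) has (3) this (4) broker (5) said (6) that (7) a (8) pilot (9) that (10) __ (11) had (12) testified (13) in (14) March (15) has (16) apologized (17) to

8

The marked gap is inside the relative clause, the subject of "testified".
Its filler is the head noun "pilot" (via "that"), at word 8.
(The other dependency links word 1 to a gap after word 17.)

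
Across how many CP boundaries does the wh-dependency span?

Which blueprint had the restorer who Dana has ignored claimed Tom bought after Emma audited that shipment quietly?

1

"which blueprint" is extracted from the object of "bought".
Boundaries crossed, outermost first: [Ø] — 1 in total.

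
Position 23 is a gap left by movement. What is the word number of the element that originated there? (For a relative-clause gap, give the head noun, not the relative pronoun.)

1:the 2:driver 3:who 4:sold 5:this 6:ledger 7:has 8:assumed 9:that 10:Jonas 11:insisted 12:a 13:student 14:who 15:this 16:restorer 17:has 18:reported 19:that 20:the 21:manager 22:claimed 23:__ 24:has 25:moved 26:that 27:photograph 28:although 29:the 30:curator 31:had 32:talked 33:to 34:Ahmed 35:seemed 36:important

13

The gap at 23 is the subject of "moved", inside a relative clause.
The relative pronoun is "who" (word 14); it is bound by the head noun immediately before it.
Its filler is the head noun "student", at word 13.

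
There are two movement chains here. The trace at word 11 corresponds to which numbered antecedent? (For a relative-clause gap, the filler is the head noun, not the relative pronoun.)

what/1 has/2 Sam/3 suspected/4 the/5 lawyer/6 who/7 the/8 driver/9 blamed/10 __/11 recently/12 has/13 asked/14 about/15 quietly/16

The marked gap is inside the relative clause, the direct object of "blamed".
Its filler is the head noun "lawyer" (via "who"), at word 6.
(The other dependency links word 1 to a gap after word 15.)

6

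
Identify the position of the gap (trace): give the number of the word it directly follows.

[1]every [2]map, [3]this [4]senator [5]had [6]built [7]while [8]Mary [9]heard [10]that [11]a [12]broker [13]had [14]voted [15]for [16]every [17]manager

6

The displaced element is "every map" (word 2).
It functions as the direct object of "built", so the gap sits immediately after word 6 ("built").
Base order: This senator had built every map while Mary heard that a broker had voted for every manager.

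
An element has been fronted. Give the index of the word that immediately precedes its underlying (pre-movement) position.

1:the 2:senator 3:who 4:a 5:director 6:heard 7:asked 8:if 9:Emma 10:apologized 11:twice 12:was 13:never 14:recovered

The displaced element is "the senator" (word 2).
It is linked across 1 clause boundary (Ø).
It functions as the subject of "asked", so the gap sits immediately after word 6 ("heard").
Base order: A director heard that the senator asked if Emma apologized twice.

6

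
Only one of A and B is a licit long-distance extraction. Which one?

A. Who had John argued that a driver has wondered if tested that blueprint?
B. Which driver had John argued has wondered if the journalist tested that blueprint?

In A, the wh-phrase is extracted from inside a wh-island (introduced by "if"), which blocks movement.
In B, the extraction path crosses only that-complement boundaries, which are transparent.
So B is grammatical.

B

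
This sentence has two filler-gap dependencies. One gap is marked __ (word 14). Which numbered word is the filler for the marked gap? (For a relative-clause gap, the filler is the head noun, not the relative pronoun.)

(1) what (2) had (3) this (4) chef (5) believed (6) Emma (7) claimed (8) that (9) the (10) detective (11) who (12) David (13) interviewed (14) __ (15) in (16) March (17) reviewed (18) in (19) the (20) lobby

The marked gap is inside the relative clause, the direct object of "interviewed".
Its filler is the head noun "detective" (via "who"), at word 10.
(The other dependency links word 1 to a gap after word 17.)

10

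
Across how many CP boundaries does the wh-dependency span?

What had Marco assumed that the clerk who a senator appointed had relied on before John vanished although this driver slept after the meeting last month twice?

1

"what" is extracted from the PP object of "relied".
Boundaries crossed, outermost first: [that] — 1 in total.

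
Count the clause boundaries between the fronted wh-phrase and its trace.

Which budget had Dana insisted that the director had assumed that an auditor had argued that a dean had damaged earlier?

"which budget" is extracted from the object of "damaged".
Boundaries crossed, outermost first: [that], [that], [that] — 3 in total.

3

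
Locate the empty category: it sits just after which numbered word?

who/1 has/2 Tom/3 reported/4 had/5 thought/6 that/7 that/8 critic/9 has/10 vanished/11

The displaced element is "who" (word 1).
It is linked across 1 clause boundary (Ø).
It functions as the subject of "thought", so the gap sits immediately after word 4 ("reported").
Base order: Tom has reported that who had thought that that critic has vanished.

4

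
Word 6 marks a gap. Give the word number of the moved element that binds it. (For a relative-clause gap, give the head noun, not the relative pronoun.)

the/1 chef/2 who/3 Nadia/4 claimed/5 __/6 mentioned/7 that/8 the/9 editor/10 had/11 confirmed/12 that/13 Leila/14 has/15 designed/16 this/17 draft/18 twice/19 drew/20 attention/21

The gap at 6 is the subject of "mentioned", inside a relative clause.
The relative pronoun is "who" (word 3); it is bound by the head noun immediately before it.
Its filler is the head noun "chef", at word 2.

2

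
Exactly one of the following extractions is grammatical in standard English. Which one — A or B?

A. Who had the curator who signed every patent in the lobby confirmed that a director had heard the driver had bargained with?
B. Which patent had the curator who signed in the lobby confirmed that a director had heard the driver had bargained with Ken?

A

In B, the wh-phrase is extracted from inside a complex-NP island (relative clause) (introduced by "who"), which blocks movement.
In A, the extraction path crosses only that-complement boundaries, which are transparent.
So A is grammatical.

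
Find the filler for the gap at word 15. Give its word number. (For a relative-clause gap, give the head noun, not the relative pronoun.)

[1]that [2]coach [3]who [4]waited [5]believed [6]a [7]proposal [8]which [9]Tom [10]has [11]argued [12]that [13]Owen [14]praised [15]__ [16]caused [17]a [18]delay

7

The gap at 15 is the object of "praised", inside a relative clause.
The relative pronoun is "which" (word 8); it is bound by the head noun immediately before it.
Its filler is the head noun "proposal", at word 7.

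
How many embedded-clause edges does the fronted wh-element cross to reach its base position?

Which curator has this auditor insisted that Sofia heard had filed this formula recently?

2

"which curator" is extracted from the subject of "filed".
Boundaries crossed, outermost first: [that], [Ø] — 2 in total.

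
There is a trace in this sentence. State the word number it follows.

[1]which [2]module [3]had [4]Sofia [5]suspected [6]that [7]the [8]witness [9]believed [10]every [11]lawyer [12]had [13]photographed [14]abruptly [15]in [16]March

13

The displaced element is "which module" (word 2).
It is linked across 2 clause boundaries (that → Ø).
It functions as the direct object of "photographed", so the gap sits immediately after word 13 ("photographed").
Base order: Sofia had suspected that the witness believed every lawyer had photographed which module abruptly in March.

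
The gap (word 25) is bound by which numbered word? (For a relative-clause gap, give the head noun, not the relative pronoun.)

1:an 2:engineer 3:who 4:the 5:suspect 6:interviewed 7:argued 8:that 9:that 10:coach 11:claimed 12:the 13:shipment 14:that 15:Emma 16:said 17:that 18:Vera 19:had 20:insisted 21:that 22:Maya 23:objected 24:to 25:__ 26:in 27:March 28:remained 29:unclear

The gap at 25 is the prepositional object of "objected", inside a relative clause.
The relative pronoun is "that" (word 14); it is bound by the head noun immediately before it.
Its filler is the head noun "shipment", at word 13.

13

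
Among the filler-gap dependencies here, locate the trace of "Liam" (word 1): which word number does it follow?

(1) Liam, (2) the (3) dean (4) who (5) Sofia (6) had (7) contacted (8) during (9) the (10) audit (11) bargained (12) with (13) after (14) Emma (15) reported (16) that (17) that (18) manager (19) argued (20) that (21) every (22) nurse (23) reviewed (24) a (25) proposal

The displaced element is "Liam" (word 1).
It functions as the object of the preposition "with" of "bargained", so the gap sits immediately after word 12 ("with").
Base order: The dean who Sofia had contacted during the audit bargained with Liam after Emma reported that that manager argued that every nurse reviewed a proposal.

12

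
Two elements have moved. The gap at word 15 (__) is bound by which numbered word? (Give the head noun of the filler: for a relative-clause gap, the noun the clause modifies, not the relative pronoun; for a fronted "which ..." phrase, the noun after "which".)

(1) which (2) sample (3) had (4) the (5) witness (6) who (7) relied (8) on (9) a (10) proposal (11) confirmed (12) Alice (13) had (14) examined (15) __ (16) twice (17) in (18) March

The marked gap is the direct object of "examined".
Its filler is the fronted wh-phrase "which sample", at word 2.
(The other dependency links word 5 to a gap after word 6.)

2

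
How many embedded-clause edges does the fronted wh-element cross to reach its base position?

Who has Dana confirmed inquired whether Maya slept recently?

1

"who" is extracted from the subject of "inquired".
Boundaries crossed, outermost first: [Ø] — 1 in total.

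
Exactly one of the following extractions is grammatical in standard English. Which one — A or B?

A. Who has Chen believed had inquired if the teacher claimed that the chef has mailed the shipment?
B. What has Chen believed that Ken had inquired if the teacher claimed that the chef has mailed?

In B, the wh-phrase is extracted from inside a wh-island (introduced by "if"), which blocks movement.
In A, the extraction path crosses only that-complement boundaries, which are transparent.
So A is grammatical.

A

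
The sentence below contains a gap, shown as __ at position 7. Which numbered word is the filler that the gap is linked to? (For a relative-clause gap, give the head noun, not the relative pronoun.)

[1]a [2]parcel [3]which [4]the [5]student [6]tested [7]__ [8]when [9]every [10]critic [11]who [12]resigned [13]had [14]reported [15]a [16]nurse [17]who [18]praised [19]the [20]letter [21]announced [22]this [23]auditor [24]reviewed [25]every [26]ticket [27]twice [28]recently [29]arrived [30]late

The gap at 7 is the object of "tested", inside a relative clause.
The relative pronoun is "which" (word 3); it is bound by the head noun immediately before it.
Its filler is the head noun "parcel", at word 2.

2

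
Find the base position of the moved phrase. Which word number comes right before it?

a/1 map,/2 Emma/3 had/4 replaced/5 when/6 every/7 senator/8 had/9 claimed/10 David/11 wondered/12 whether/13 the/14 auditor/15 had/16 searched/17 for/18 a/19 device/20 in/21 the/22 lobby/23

The displaced element is "a map" (word 2).
It functions as the direct object of "replaced", so the gap sits immediately after word 5 ("replaced").
Base order: Emma had replaced a map when every senator had claimed David wondered whether the auditor had searched for a device in the lobby.

5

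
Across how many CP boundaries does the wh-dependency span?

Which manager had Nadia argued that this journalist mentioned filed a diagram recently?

2

"which manager" is extracted from the subject of "filed".
Boundaries crossed, outermost first: [that], [Ø] — 2 in total.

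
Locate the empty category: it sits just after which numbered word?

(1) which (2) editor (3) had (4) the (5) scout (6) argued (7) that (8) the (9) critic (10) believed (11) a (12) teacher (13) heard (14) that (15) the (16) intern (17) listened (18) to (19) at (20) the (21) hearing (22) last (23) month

The displaced element is "which editor" (word 2).
It is linked across 3 clause boundaries (that → Ø → that).
It functions as the object of the preposition "to" of "listened", so the gap sits immediately after word 18 ("to").
Base order: The scout had argued that the critic believed a teacher heard that the intern listened to which editor at the hearing last month.

18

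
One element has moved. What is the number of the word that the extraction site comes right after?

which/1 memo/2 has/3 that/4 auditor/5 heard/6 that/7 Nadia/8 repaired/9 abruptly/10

9

The displaced element is "which memo" (word 2).
It is linked across 1 clause boundary (that).
It functions as the direct object of "repaired", so the gap sits immediately after word 9 ("repaired").
Base order: That auditor has heard that Nadia repaired which memo abruptly.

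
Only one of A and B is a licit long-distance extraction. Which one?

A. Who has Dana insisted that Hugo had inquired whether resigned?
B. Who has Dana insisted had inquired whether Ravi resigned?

B

In A, the wh-phrase is extracted from inside a wh-island (introduced by "whether"), which blocks movement.
In B, the extraction path crosses only that-complement boundaries, which are transparent.
So B is grammatical.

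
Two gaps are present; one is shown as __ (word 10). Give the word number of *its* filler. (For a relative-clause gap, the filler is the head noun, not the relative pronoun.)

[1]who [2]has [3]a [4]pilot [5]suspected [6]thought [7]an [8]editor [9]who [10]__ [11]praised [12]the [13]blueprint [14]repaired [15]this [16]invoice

8

The marked gap is inside the relative clause, the subject of "praised".
Its filler is the head noun "editor" (via "who"), at word 8.
(The other dependency links word 1 to a gap after word 5.)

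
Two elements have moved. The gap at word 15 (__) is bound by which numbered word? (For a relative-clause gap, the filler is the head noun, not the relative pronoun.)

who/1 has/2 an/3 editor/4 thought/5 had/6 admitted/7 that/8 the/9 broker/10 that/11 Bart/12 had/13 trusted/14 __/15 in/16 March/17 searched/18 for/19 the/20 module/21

The marked gap is inside the relative clause, the direct object of "trusted".
Its filler is the head noun "broker" (via "that"), at word 10.
(The other dependency links word 1 to a gap after word 5.)

10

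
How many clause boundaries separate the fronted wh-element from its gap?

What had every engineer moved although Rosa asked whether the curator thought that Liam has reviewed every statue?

0

"what" originates inside the matrix clause — no clause boundary is crossed.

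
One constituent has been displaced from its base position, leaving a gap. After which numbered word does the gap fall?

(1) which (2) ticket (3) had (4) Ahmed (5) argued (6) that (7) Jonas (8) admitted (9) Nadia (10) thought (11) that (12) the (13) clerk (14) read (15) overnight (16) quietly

14

The displaced element is "which ticket" (word 2).
It is linked across 3 clause boundaries (that → Ø → that).
It functions as the direct object of "read", so the gap sits immediately after word 14 ("read").
Base order: Ahmed had argued that Jonas admitted Nadia thought that the clerk read which ticket overnight quietly.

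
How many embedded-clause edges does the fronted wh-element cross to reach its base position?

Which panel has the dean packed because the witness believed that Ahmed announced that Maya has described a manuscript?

0

"which panel" originates inside the matrix clause — no clause boundary is crossed.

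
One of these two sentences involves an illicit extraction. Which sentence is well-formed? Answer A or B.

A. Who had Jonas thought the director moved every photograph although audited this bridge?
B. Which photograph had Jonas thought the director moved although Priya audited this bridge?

B

In A, the wh-phrase is extracted from inside an adjunct island (introduced by "although"), which blocks movement.
In B, the extraction path crosses only that-complement boundaries, which are transparent.
So B is grammatical.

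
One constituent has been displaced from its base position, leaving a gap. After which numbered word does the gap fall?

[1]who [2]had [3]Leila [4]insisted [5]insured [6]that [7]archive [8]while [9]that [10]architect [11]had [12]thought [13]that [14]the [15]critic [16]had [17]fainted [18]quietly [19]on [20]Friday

4

The displaced element is "who" (word 1).
It is linked across 1 clause boundary (Ø).
It functions as the subject of "insured", so the gap sits immediately after word 4 ("insisted").
Base order: Leila had insisted who insured that archive while that architect had thought that the critic had fainted quietly on Friday.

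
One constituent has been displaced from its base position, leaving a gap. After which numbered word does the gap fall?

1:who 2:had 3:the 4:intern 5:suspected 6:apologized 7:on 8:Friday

5

The displaced element is "who" (word 1).
It is linked across 1 clause boundary (Ø).
It functions as the subject of "apologized", so the gap sits immediately after word 5 ("suspected").
Base order: The intern had suspected that who apologized on Friday.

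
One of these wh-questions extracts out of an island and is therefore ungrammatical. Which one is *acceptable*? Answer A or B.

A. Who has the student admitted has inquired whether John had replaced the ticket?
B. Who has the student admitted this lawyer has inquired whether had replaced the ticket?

A

In B, the wh-phrase is extracted from inside a wh-island (introduced by "whether"), which blocks movement.
In A, the extraction path crosses only that-complement boundaries, which are transparent.
So A is grammatical.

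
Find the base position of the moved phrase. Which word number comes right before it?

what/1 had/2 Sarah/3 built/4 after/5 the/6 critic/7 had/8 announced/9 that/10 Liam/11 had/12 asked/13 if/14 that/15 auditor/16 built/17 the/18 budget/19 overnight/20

4

The displaced element is "what" (word 1).
It functions as the direct object of "built", so the gap sits immediately after word 4 ("built").
Base order: Sarah had built what after the critic had announced that Liam had asked if that auditor built the budget overnight.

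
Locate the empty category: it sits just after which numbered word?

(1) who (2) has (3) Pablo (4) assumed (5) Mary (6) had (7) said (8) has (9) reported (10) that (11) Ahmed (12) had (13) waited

The displaced element is "who" (word 1).
It is linked across 2 clause boundaries (Ø → Ø).
It functions as the subject of "reported", so the gap sits immediately after word 7 ("said").
Base order: Pablo has assumed Mary had said that who has reported that Ahmed had waited.

7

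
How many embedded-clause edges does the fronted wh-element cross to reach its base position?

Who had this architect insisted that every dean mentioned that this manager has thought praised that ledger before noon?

"who" is extracted from the subject of "praised".
Boundaries crossed, outermost first: [that], [that], [Ø] — 3 in total.

3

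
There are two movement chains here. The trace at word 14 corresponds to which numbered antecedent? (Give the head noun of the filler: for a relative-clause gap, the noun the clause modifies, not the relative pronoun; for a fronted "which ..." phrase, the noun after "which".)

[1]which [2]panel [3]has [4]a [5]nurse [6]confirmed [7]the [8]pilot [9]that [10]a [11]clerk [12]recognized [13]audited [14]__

The marked gap is the direct object of "audited".
Its filler is the fronted wh-phrase "which panel", at word 2.
(The other dependency links word 8 to a gap after word 12.)

2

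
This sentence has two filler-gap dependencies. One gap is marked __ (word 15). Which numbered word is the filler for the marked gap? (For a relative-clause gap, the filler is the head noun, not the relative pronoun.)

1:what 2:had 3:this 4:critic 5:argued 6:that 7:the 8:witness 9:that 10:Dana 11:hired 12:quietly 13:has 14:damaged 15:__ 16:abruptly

The marked gap is the direct object of "damaged".
Its filler is the fronted wh-phrase "what", at word 1.
(The other dependency links word 8 to a gap after word 11.)

1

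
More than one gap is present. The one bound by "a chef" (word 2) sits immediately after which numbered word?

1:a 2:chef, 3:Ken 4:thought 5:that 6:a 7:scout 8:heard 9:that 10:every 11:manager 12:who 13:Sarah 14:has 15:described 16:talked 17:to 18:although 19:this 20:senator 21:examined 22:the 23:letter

17

The displaced element is "a chef" (word 2).
It is linked across 2 clause boundaries (that → that).
It functions as the object of the preposition "to" of "talked", so the gap sits immediately after word 17 ("to").
Base order: Ken thought that a scout heard that every manager who Sarah has described talked to a chef although this senator examined the letter.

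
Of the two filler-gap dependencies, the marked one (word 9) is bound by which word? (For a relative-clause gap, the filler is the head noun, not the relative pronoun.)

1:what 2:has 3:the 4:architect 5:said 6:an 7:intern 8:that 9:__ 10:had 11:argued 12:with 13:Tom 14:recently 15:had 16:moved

The marked gap is inside the relative clause, the subject of "argued".
Its filler is the head noun "intern" (via "that"), at word 7.
(The other dependency links word 1 to a gap after word 16.)

7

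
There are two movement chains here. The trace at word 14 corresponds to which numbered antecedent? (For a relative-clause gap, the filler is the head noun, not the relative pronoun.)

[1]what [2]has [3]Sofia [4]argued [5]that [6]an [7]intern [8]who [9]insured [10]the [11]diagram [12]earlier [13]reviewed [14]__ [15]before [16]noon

The marked gap is the direct object of "reviewed".
Its filler is the fronted wh-phrase "what", at word 1.
(The other dependency links word 7 to a gap after word 8.)

1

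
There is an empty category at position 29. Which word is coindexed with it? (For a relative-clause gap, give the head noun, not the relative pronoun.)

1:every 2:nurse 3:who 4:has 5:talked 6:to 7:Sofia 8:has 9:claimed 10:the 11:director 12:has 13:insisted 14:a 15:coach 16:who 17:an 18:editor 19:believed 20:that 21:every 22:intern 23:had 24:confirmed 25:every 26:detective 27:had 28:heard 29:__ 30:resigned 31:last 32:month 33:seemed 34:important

The gap at 29 is the subject of "resigned", inside a relative clause.
The relative pronoun is "who" (word 16); it is bound by the head noun immediately before it.
Its filler is the head noun "coach", at word 15.

15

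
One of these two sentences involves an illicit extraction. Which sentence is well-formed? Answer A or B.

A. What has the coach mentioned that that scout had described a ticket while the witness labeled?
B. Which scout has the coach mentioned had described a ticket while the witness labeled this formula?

In A, the wh-phrase is extracted from inside an adjunct island (introduced by "while"), which blocks movement.
In B, the extraction path crosses only that-complement boundaries, which are transparent.
So B is grammatical.

B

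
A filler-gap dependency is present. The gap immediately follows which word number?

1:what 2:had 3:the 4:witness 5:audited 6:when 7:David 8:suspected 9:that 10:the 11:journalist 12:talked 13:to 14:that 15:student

The displaced element is "what" (word 1).
It functions as the direct object of "audited", so the gap sits immediately after word 5 ("audited").
Base order: The witness had audited what when David suspected that the journalist talked to that student.

5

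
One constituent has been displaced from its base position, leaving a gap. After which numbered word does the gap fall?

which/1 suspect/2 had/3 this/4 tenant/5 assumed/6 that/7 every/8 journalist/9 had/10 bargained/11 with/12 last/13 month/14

12

The displaced element is "which suspect" (word 2).
It is linked across 1 clause boundary (that).
It functions as the object of the preposition "with" of "bargained", so the gap sits immediately after word 12 ("with").
Base order: This tenant had assumed that every journalist had bargained with which suspect last month.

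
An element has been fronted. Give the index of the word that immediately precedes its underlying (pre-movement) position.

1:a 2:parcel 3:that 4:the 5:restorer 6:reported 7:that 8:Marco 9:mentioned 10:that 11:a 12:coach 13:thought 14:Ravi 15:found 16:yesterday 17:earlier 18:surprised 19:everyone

15

The displaced element is "a parcel" (word 2).
It is linked across 3 clause boundaries (that → that → Ø).
It functions as the direct object of "found", so the gap sits immediately after word 15 ("found").
Base order: The restorer reported that Marco mentioned that a coach thought Ravi found a parcel yesterday earlier.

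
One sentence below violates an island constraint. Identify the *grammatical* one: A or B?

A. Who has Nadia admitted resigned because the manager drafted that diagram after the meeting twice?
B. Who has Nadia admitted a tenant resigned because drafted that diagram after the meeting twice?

In B, the wh-phrase is extracted from inside an adjunct island (introduced by "because"), which blocks movement.
In A, the extraction path crosses only that-complement boundaries, which are transparent.
So A is grammatical.

A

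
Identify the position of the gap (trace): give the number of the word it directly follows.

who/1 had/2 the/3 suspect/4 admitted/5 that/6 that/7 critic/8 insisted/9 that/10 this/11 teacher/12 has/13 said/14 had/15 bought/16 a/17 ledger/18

The displaced element is "who" (word 1).
It is linked across 3 clause boundaries (that → that → Ø).
It functions as the subject of "bought", so the gap sits immediately after word 14 ("said").
Base order: The suspect had admitted that that critic insisted that this teacher has said who had bought a ledger.

14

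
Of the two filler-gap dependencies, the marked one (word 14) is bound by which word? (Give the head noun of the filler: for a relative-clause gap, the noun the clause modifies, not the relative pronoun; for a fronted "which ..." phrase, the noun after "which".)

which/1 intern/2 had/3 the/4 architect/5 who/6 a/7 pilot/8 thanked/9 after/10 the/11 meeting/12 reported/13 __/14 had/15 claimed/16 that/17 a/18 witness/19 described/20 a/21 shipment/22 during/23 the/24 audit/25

2

The marked gap is the subject of "claimed".
Its filler is the fronted wh-phrase "which intern", at word 2.
(The other dependency links word 5 to a gap after word 9.)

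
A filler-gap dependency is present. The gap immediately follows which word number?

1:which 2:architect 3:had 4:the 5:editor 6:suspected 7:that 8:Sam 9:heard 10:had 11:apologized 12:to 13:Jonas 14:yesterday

9

The displaced element is "which architect" (word 2).
It is linked across 2 clause boundaries (that → Ø).
It functions as the subject of "apologized", so the gap sits immediately after word 9 ("heard").
Base order: The editor had suspected that Sam heard that which architect had apologized to Jonas yesterday.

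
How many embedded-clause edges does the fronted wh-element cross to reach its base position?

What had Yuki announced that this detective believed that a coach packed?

"what" is extracted from the object of "packed".
Boundaries crossed, outermost first: [that], [that] — 2 in total.

2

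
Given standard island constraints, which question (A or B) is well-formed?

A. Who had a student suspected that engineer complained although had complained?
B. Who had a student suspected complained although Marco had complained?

B

In A, the wh-phrase is extracted from inside an adjunct island (introduced by "although"), which blocks movement.
In B, the extraction path crosses only that-complement boundaries, which are transparent.
So B is grammatical.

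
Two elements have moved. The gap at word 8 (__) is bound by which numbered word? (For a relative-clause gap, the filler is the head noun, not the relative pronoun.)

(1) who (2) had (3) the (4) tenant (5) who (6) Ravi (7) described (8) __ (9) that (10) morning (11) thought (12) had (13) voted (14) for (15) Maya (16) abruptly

4

The marked gap is inside the relative clause, the direct object of "described".
Its filler is the head noun "tenant" (via "who"), at word 4.
(The other dependency links word 1 to a gap after word 11.)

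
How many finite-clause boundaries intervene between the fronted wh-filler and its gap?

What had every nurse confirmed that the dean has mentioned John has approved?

2

"what" is extracted from the object of "approved".
Boundaries crossed, outermost first: [that], [Ø] — 2 in total.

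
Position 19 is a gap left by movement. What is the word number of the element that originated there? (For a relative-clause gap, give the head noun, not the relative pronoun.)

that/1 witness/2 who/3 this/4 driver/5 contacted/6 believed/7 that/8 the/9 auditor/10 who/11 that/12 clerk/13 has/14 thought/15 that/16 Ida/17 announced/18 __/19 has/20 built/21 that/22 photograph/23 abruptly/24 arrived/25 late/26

The gap at 19 is the subject of "built", inside a relative clause.
The relative pronoun is "who" (word 11); it is bound by the head noun immediately before it.
Its filler is the head noun "auditor", at word 10.

10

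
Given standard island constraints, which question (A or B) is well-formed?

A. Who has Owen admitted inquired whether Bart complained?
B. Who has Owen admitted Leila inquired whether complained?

A

In B, the wh-phrase is extracted from inside a wh-island (introduced by "whether"), which blocks movement.
In A, the extraction path crosses only that-complement boundaries, which are transparent.
So A is grammatical.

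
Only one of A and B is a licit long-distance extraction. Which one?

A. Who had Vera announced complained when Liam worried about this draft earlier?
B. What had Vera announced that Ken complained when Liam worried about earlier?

A

In B, the wh-phrase is extracted from inside an adjunct island (introduced by "when"), which blocks movement.
In A, the extraction path crosses only that-complement boundaries, which are transparent.
So A is grammatical.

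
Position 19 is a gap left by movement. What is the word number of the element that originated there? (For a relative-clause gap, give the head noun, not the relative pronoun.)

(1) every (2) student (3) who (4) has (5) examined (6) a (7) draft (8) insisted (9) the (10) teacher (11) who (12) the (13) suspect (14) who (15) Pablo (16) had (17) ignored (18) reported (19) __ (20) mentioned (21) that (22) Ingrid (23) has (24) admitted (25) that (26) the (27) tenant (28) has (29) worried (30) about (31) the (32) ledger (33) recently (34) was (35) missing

10

The gap at 19 is the subject of "mentioned", inside a relative clause.
The relative pronoun is "who" (word 11); it is bound by the head noun immediately before it.
Its filler is the head noun "teacher", at word 10.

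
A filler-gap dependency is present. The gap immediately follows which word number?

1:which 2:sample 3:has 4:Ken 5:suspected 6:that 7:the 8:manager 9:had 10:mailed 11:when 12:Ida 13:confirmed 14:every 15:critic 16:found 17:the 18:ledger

The displaced element is "which sample" (word 2).
It is linked across 1 clause boundary (that).
It functions as the direct object of "mailed", so the gap sits immediately after word 10 ("mailed").
Base order: Ken has suspected that the manager had mailed which sample when Ida confirmed every critic found the ledger.

10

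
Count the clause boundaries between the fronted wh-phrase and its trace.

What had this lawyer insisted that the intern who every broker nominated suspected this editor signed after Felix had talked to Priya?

"what" is extracted from the object of "signed".
Boundaries crossed, outermost first: [that], [Ø] — 2 in total.

2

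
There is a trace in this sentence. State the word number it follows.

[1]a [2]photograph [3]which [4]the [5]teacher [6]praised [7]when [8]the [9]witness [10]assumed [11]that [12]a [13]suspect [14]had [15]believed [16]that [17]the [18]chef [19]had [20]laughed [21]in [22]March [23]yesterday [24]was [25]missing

6

The displaced element is "a photograph" (word 2).
It functions as the direct object of "praised", so the gap sits immediately after word 6 ("praised").
Base order: The teacher praised a photograph when the witness assumed that a suspect had believed that the chef had laughed in March yesterday.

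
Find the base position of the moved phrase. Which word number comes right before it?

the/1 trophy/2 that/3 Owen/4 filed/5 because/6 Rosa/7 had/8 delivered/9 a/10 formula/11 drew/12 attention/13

5

The displaced element is "the trophy" (word 2).
It functions as the direct object of "filed", so the gap sits immediately after word 5 ("filed").
Base order: Owen filed the trophy because Rosa had delivered a formula.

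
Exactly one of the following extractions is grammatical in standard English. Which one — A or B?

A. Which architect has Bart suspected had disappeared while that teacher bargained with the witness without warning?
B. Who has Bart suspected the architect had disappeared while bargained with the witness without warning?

In B, the wh-phrase is extracted from inside an adjunct island (introduced by "while"), which blocks movement.
In A, the extraction path crosses only that-complement boundaries, which are transparent.
So A is grammatical.

A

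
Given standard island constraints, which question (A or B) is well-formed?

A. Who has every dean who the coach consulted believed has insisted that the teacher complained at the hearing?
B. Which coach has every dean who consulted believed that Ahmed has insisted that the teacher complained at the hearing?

In B, the wh-phrase is extracted from inside a complex-NP island (relative clause) (introduced by "who"), which blocks movement.
In A, the extraction path crosses only that-complement boundaries, which are transparent.
So A is grammatical.

A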